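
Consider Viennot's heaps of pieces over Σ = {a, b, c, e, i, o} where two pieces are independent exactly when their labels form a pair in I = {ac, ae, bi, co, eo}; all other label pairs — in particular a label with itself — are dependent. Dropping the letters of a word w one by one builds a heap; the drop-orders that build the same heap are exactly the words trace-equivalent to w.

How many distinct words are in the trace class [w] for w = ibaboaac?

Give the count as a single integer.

piece 0:i — minimal
piece 1:b — minimal
piece 2:a rests on {0:i, 1:b}
piece 3:b rests on {2:a}
piece 4:o rests on {3:b}
piece 5:a rests on {4:o}
piece 6:a rests on {5:a}
piece 7:c rests on {3:b}
minimal pieces: {0:i, 1:b}
ways to finish when only these pieces remain (= sum over removing one remaining piece with nothing left below it):
  1 left: {6}→1  {7}→1
  2 left: {5,6}→1  {6,7}→2
  3 left: {4,5,6}→1  {5,6,7}→3
  4 left: {4,5,6,7}→4
  5 left: {3,4,5,6,7}→4
  6 left: {2,3,4,5,6,7}→4
  placing 0:i first → 4 extensions
  placing 1:b first → 4 extensions
total linear extensions = 8

8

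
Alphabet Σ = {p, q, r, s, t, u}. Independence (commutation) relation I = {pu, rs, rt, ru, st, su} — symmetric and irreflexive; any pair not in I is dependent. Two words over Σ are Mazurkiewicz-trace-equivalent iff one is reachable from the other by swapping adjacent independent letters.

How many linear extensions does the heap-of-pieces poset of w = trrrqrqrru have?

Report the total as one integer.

12

piece 0:t — minimal
piece 1:r — minimal
piece 2:r rests on {1:r}
piece 3:r rests on {2:r}
piece 4:q rests on {0:t, 3:r}
piece 5:r rests on {4:q}
piece 6:q rests on {5:r}
piece 7:r rests on {6:q}
piece 8:r rests on {7:r}
piece 9:u rests on {6:q}
minimal pieces: {0:t, 1:r}
ways to finish when only these pieces remain (= sum over removing one remaining piece with nothing left below it):
  1 left: {8}→1  {9}→1
  2 left: {7,8}→1  {8,9}→2
  3 left: {7,8,9}→3
  4 left: {6,7,8,9}→3
  5 left: {5,6,7,8,9}→3
  6 left: {4,5,6,7,8,9}→3
  7 left: {0,4,5,6,7,8,9}→3  {3,4,5,6,7,8,9}→3
  8 left: {0,3,4,5,6,7,8,9}→6  {2,3,4,5,6,7,8,9}→3
  placing 0:t first → 3 extensions
  placing 1:r first → 9 extensions
total linear extensions = 12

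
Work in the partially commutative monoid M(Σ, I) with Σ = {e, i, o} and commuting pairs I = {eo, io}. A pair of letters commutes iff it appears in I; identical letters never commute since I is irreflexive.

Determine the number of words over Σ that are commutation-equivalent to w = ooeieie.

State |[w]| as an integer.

#0=o has no predecessor
#1=o depends on [0:o]
#2=e has no predecessor
#3=i depends on [2:e]
#4=e depends on [3:i]
#5=i depends on [4:e]
#6=e depends on [5:i]
sources: [0:o, 2:e]
N(rest) = Σ N(rest − s) over sources s of rest; N(one piece) = 1:
  size 1 → [1]=1  [6]=1
  size 2 → [0,1]=1  [1,6]=2  [5,6]=1
  size 3 → [0,1,6]=3  [1,5,6]=3  [4,5,6]=1
  size 4 → [0,1,5,6]=6  [1,4,5,6]=4  [3,4,5,6]=1
  size 5 → [0,1,4,5,6]=10  [1,3,4,5,6]=5  [2,3,4,5,6]=1
  first=0(o) contributes 6
  first=2(e) contributes 15
|[w]| = 21

21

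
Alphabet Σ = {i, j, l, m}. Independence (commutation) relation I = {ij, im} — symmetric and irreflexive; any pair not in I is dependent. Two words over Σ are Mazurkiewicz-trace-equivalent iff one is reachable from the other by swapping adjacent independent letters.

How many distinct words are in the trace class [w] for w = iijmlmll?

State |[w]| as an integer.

6

#0=i has no predecessor
#1=i depends on [0:i]
#2=j has no predecessor
#3=m depends on [2:j]
#4=l depends on [1:i, 3:m]
#5=m depends on [4:l]
#6=l depends on [5:m]
#7=l depends on [6:l]
sources: [0:i, 2:j]
N(rest) = Σ N(rest − s) over sources s of rest; N(one piece) = 1:
  size 1 → [7]=1
  size 2 → [6,7]=1
  size 3 → [5,6,7]=1
  size 4 → [4,5,6,7]=1
  size 5 → [1,4,5,6,7]=1  [3,4,5,6,7]=1
  size 6 → [0,1,4,5,6,7]=1  [1,3,4,5,6,7]=2  [2,3,4,5,6,7]=1
  first=0(i) contributes 3
  first=2(j) contributes 3
|[w]| = 6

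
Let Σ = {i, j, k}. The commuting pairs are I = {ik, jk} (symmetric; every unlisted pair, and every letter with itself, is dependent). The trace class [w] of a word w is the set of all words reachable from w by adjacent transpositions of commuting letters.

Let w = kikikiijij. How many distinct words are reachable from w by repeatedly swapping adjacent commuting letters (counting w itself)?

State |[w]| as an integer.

120

0(k) covers ∅
1(i) covers ∅
2(k) covers 0:k
3(i) covers 1:i
4(k) covers 2:k
5(i) covers 3:i
6(i) covers 5:i
7(j) covers 6:i
8(i) covers 7:j
9(j) covers 8:i
floor of heap: 0:k, 1:i
completions by unplaced set U, small U first (add the entries for U minus each lowest piece of U):
  |U|=1: {4}:1  {9}:1
  |U|=2: {2,4}:1  {4,9}:2  {8,9}:1
  |U|=3: {0,2,4}:1  {2,4,9}:3  {4,8,9}:3  {7,8,9}:1
  |U|=4: {0,2,4,9}:4  {2,4,8,9}:6  {4,7,8,9}:4  {6,7,8,9}:1
  |U|=5: {0,2,4,8,9}:10  {2,4,7,8,9}:10  {4,6,7,8,9}:5  {5,6,7,8,9}:1
  |U|=6: {0,2,4,7,8,9}:20  {2,4,6,7,8,9}:15  {3,5,6,7,8,9}:1  {4,5,6,7,8,9}:6
  |U|=7: {0,2,4,6,7,8,9}:35  {1,3,5,6,7,8,9}:1  {2,4,5,6,7,8,9}:21  {3,4,5,6,7,8,9}:7
  |U|=8: {0,2,4,5,6,7,8,9}:56  {1,3,4,5,6,7,8,9}:8  {2,3,4,5,6,7,8,9}:28
  start at 0(k): 36
  start at 1(i): 84
sum over floor = 120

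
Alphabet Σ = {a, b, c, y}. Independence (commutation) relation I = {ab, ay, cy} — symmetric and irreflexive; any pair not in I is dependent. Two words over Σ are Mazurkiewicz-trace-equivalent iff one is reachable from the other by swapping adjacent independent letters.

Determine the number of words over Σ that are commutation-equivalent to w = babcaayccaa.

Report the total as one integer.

#0=b has no predecessor
#1=a has no predecessor
#2=b depends on [0:b]
#3=c depends on [1:a, 2:b]
#4=a depends on [3:c]
#5=a depends on [4:a]
#6=y depends on [2:b]
#7=c depends on [5:a]
#8=c depends on [7:c]
#9=a depends on [8:c]
#10=a depends on [9:a]
sources: [0:b, 1:a]
N(rest) = Σ N(rest − s) over sources s of rest; N(one piece) = 1:
  size 1 → [6]=1  [10]=1
  size 2 → [6,10]=2  [9,10]=1
  size 3 → [6,9,10]=3  [8,9,10]=1
  size 4 → [6,8,9,10]=4  [7,8,9,10]=1
  size 5 → [5,7,8,9,10]=1  [6,7,8,9,10]=5
  size 6 → [4,5,7,8,9,10]=1  [5,6,7,8,9,10]=6
  size 7 → [3,4,5,7,8,9,10]=1  [4,5,6,7,8,9,10]=7
  size 8 → [1,3,4,5,7,8,9,10]=1  [3,4,5,6,7,8,9,10]=8
  size 9 → [1,3,4,5,6,7,8,9,10]=9  [2,3,4,5,6,7,8,9,10]=8
  first=0(b) contributes 17
  first=1(a) contributes 8
|[w]| = 25

25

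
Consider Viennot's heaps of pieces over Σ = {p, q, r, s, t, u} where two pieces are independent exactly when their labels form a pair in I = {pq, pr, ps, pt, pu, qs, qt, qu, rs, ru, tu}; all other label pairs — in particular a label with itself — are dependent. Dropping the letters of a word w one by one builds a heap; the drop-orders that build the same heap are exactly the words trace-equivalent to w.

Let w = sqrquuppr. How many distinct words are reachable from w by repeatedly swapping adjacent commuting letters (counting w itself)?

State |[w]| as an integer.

1260

0(s) covers ∅
1(q) covers ∅
2(r) covers 1:q
3(q) covers 2:r
4(u) covers 0:s
5(u) covers 4:u
6(p) covers ∅
7(p) covers 6:p
8(r) covers 3:q
floor of heap: 0:s, 1:q, 6:p
completions by unplaced set U, small U first (add the entries for U minus each lowest piece of U):
  |U|=1: {5}:1  {7}:1  {8}:1
  |U|=2: {3,8}:1  {4,5}:1  {5,7}:2  {5,8}:2  {6,7}:1  {7,8}:2
  |U|=3: {0,4,5}:1  {2,3,8}:1  {3,5,8}:3  {3,7,8}:3  {4,5,7}:3  {4,5,8}:3  {5,6,7}:3  {5,7,8}:6  {6,7,8}:3
  |U|=4: {0,4,5,7}:4  {0,4,5,8}:4  {1,2,3,8}:1  {2,3,5,8}:4  {2,3,7,8}:4  {3,4,5,8}:6  {3,5,7,8}:12  {3,6,7,8}:6  {4,5,6,7}:6  {4,5,7,8}:12  {5,6,7,8}:12
  |U|=5: {0,3,4,5,8}:10  {0,4,5,6,7}:10  {0,4,5,7,8}:20  {1,2,3,5,8}:5  {1,2,3,7,8}:5  {2,3,4,5,8}:10  {2,3,5,7,8}:20  {2,3,6,7,8}:10  {3,4,5,7,8}:30  {3,5,6,7,8}:30  {4,5,6,7,8}:30
  |U|=6: {0,2,3,4,5,8}:20  {0,3,4,5,7,8}:60  {0,4,5,6,7,8}:60  {1,2,3,4,5,8}:15  {1,2,3,5,7,8}:30  {1,2,3,6,7,8}:15  {2,3,4,5,7,8}:60  {2,3,5,6,7,8}:60  {3,4,5,6,7,8}:90
  |U|=7: {0,1,2,3,4,5,8}:35  {0,2,3,4,5,7,8}:140  {0,3,4,5,6,7,8}:210  {1,2,3,4,5,7,8}:105  {1,2,3,5,6,7,8}:105  {2,3,4,5,6,7,8}:210
  start at 0(s): 420
  start at 1(q): 560
  start at 6(p): 280
sum over floor = 1260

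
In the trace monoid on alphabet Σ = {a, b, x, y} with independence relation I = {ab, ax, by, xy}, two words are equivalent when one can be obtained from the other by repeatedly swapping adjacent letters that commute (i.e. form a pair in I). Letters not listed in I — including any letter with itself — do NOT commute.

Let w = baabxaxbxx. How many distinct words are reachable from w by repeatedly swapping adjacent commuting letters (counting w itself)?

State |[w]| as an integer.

120

#0=b has no predecessor
#1=a has no predecessor
#2=a depends on [1:a]
#3=b depends on [0:b]
#4=x depends on [3:b]
#5=a depends on [2:a]
#6=x depends on [4:x]
#7=b depends on [6:x]
#8=x depends on [7:b]
#9=x depends on [8:x]
sources: [0:b, 1:a]
N(rest) = Σ N(rest − s) over sources s of rest; N(one piece) = 1:
  size 1 → [5]=1  [9]=1
  size 2 → [2,5]=1  [5,9]=2  [8,9]=1
  size 3 → [1,2,5]=1  [2,5,9]=3  [5,8,9]=3  [7,8,9]=1
  size 4 → [1,2,5,9]=4  [2,5,8,9]=6  [5,7,8,9]=4  [6,7,8,9]=1
  size 5 → [1,2,5,8,9]=10  [2,5,7,8,9]=10  [4,6,7,8,9]=1  [5,6,7,8,9]=5
  size 6 → [1,2,5,7,8,9]=20  [2,5,6,7,8,9]=15  [3,4,6,7,8,9]=1  [4,5,6,7,8,9]=6
  size 7 → [0,3,4,6,7,8,9]=1  [1,2,5,6,7,8,9]=35  [2,4,5,6,7,8,9]=21  [3,4,5,6,7,8,9]=7
  size 8 → [0,3,4,5,6,7,8,9]=8  [1,2,4,5,6,7,8,9]=56  [2,3,4,5,6,7,8,9]=28
  first=0(b) contributes 84
  first=1(a) contributes 36
|[w]| = 120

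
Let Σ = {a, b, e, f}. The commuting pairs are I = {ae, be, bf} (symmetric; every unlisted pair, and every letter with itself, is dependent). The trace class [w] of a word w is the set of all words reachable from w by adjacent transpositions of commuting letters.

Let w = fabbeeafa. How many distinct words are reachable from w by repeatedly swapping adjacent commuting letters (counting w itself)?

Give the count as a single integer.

15

drop 0:f onto floor
drop 1:a onto {0:f}
drop 2:b onto {1:a}
drop 3:b onto {2:b}
drop 4:e onto {0:f}
drop 5:e onto {4:e}
drop 6:a onto {3:b}
drop 7:f onto {5:e, 6:a}
drop 8:a onto {7:f}
ground layer = {0:f}
drop-orders for the pieces not yet dropped (sum over which currently-grounded one goes next):
  1 to go: {8} 1
  2 to go: {7,8} 1
  3 to go: {5,7,8} 1  {6,7,8} 1
  4 to go: {3,6,7,8} 1  {4,5,7,8} 1  {5,6,7,8} 2
  5 to go: {2,3,6,7,8} 1  {3,5,6,7,8} 3  {4,5,6,7,8} 3
  6 to go: {1,2,3,6,7,8} 1  {2,3,5,6,7,8} 4  {3,4,5,6,7,8} 6
  7 to go: {1,2,3,5,6,7,8} 5  {2,3,4,5,6,7,8} 10
  if 0:f drops first: 15 orders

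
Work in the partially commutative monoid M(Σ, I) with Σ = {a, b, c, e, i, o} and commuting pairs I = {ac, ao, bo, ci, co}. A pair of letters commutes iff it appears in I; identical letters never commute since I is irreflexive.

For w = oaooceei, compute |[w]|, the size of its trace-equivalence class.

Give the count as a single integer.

drop 0:o onto floor
drop 1:a onto floor
drop 2:o onto {0:o}
drop 3:o onto {2:o}
drop 4:c onto floor
drop 5:e onto {1:a, 3:o, 4:c}
drop 6:e onto {5:e}
drop 7:i onto {6:e}
ground layer = {0:o, 1:a, 4:c}
drop-orders for the pieces not yet dropped (sum over which currently-grounded one goes next):
  1 to go: {7} 1
  2 to go: {6,7} 1
  3 to go: {5,6,7} 1
  4 to go: {1,5,6,7} 1  {3,5,6,7} 1  {4,5,6,7} 1
  5 to go: {1,3,5,6,7} 2  {1,4,5,6,7} 2  {2,3,5,6,7} 1  {3,4,5,6,7} 2
  6 to go: {0,2,3,5,6,7} 1  {1,2,3,5,6,7} 3  {1,3,4,5,6,7} 6  {2,3,4,5,6,7} 3
  if 0:o drops first: 12 orders
  if 1:a drops first: 4 orders
  if 4:c drops first: 4 orders
heap linearizations: 20

20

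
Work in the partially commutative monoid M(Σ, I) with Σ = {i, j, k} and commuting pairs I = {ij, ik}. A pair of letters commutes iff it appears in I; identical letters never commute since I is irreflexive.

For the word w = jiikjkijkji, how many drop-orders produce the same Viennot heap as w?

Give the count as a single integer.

piece 0:j — minimal
piece 1:i — minimal
piece 2:i rests on {1:i}
piece 3:k rests on {0:j}
piece 4:j rests on {3:k}
piece 5:k rests on {4:j}
piece 6:i rests on {2:i}
piece 7:j rests on {5:k}
piece 8:k rests on {7:j}
piece 9:j rests on {8:k}
piece 10:i rests on {6:i}
minimal pieces: {0:j, 1:i}
ways to finish when only these pieces remain (= sum over removing one remaining piece with nothing left below it):
  1 left: {9}→1  {10}→1
  2 left: {6,10}→1  {8,9}→1  {9,10}→2
  3 left: {2,6,10}→1  {6,9,10}→3  {7,8,9}→1  {8,9,10}→3
  4 left: {1,2,6,10}→1  {2,6,9,10}→4  {5,7,8,9}→1  {6,8,9,10}→6  {7,8,9,10}→4
  5 left: {1,2,6,9,10}→5  {2,6,8,9,10}→10  {4,5,7,8,9}→1  {5,7,8,9,10}→5  {6,7,8,9,10}→10
  6 left: {1,2,6,8,9,10}→15  {2,6,7,8,9,10}→20  {3,4,5,7,8,9}→1  {4,5,7,8,9,10}→6  {5,6,7,8,9,10}→15
  7 left: {0,3,4,5,7,8,9}→1  {1,2,6,7,8,9,10}→35  {2,5,6,7,8,9,10}→35  {3,4,5,7,8,9,10}→7  {4,5,6,7,8,9,10}→21
  8 left: {0,3,4,5,7,8,9,10}→8  {1,2,5,6,7,8,9,10}→70  {2,4,5,6,7,8,9,10}→56  {3,4,5,6,7,8,9,10}→28
  9 left: {0,3,4,5,6,7,8,9,10}→36  {1,2,4,5,6,7,8,9,10}→126  {2,3,4,5,6,7,8,9,10}→84
  placing 0:j first → 210 extensions
  placing 1:i first → 120 extensions
total linear extensions = 330

330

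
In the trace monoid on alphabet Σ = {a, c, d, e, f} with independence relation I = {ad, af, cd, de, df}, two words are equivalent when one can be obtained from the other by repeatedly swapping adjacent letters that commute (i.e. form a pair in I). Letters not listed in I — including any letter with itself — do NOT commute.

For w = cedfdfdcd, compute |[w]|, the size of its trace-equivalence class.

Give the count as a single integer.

126

#0=c has no predecessor
#1=e depends on [0:c]
#2=d has no predecessor
#3=f depends on [1:e]
#4=d depends on [2:d]
#5=f depends on [3:f]
#6=d depends on [4:d]
#7=c depends on [5:f]
#8=d depends on [6:d]
sources: [0:c, 2:d]
N(rest) = Σ N(rest − s) over sources s of rest; N(one piece) = 1:
  size 1 → [7]=1  [8]=1
  size 2 → [5,7]=1  [6,8]=1  [7,8]=2
  size 3 → [3,5,7]=1  [4,6,8]=1  [5,7,8]=3  [6,7,8]=3
  size 4 → [1,3,5,7]=1  [2,4,6,8]=1  [3,5,7,8]=4  [4,6,7,8]=4  [5,6,7,8]=6
  size 5 → [0,1,3,5,7]=1  [1,3,5,7,8]=5  [2,4,6,7,8]=5  [3,5,6,7,8]=10  [4,5,6,7,8]=10
  size 6 → [0,1,3,5,7,8]=6  [1,3,5,6,7,8]=15  [2,4,5,6,7,8]=15  [3,4,5,6,7,8]=20
  size 7 → [0,1,3,5,6,7,8]=21  [1,3,4,5,6,7,8]=35  [2,3,4,5,6,7,8]=35
  first=0(c) contributes 70
  first=2(d) contributes 56
|[w]| = 126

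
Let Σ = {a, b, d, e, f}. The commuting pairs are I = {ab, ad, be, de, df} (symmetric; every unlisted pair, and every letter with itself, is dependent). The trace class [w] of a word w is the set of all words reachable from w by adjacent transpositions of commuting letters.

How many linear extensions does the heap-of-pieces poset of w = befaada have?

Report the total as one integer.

11

piece 0:b — minimal
piece 1:e — minimal
piece 2:f rests on {0:b, 1:e}
piece 3:a rests on {2:f}
piece 4:a rests on {3:a}
piece 5:d rests on {0:b}
piece 6:a rests on {4:a}
minimal pieces: {0:b, 1:e}
ways to finish when only these pieces remain (= sum over removing one remaining piece with nothing left below it):
  1 left: {5}→1  {6}→1
  2 left: {4,6}→1  {5,6}→2
  3 left: {3,4,6}→1  {4,5,6}→3
  4 left: {2,3,4,6}→1  {3,4,5,6}→4
  5 left: {1,2,3,4,6}→1  {2,3,4,5,6}→5
  placing 0:b first → 6 extensions
  placing 1:e first → 5 extensions
total linear extensions = 11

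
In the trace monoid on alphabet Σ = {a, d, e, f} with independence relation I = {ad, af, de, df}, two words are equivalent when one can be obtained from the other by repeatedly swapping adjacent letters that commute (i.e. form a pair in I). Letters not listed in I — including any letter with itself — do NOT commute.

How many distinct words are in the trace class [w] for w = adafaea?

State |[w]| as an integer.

piece 0:a — minimal
piece 1:d — minimal
piece 2:a rests on {0:a}
piece 3:f — minimal
piece 4:a rests on {2:a}
piece 5:e rests on {3:f, 4:a}
piece 6:a rests on {5:e}
minimal pieces: {0:a, 1:d, 3:f}
ways to finish when only these pieces remain (= sum over removing one remaining piece with nothing left below it):
  1 left: {1}→1  {6}→1
  2 left: {1,6}→2  {5,6}→1
  3 left: {1,5,6}→3  {3,5,6}→1  {4,5,6}→1
  4 left: {1,3,5,6}→4  {1,4,5,6}→4  {2,4,5,6}→1  {3,4,5,6}→2
  5 left: {0,2,4,5,6}→1  {1,2,4,5,6}→5  {1,3,4,5,6}→10  {2,3,4,5,6}→3
  placing 0:a first → 18 extensions
  placing 1:d first → 4 extensions
  placing 3:f first → 6 extensions
total linear extensions = 28

28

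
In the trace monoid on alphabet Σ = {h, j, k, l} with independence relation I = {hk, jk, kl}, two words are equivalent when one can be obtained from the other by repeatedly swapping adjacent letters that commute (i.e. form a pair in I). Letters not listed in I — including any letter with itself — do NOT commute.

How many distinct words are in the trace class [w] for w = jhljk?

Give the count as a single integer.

0(j) covers ∅
1(h) covers 0:j
2(l) covers 1:h
3(j) covers 2:l
4(k) covers ∅
floor of heap: 0:j, 4:k
completions by unplaced set U, small U first (add the entries for U minus each lowest piece of U):
  |U|=1: {3}:1  {4}:1
  |U|=2: {2,3}:1  {3,4}:2
  |U|=3: {1,2,3}:1  {2,3,4}:3
  start at 0(j): 4
  start at 4(k): 1
sum over floor = 5

5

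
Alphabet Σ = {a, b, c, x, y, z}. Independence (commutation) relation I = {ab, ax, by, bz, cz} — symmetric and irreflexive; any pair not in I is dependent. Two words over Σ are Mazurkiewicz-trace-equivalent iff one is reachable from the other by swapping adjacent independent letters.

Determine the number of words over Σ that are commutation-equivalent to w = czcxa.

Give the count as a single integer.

#0=c has no predecessor
#1=z has no predecessor
#2=c depends on [0:c]
#3=x depends on [1:z, 2:c]
#4=a depends on [1:z, 2:c]
sources: [0:c, 1:z]
N(rest) = Σ N(rest − s) over sources s of rest; N(one piece) = 1:
  size 1 → [3]=1  [4]=1
  size 2 → [3,4]=2
  size 3 → [1,3,4]=2  [2,3,4]=2
  first=0(c) contributes 4
  first=1(z) contributes 2
|[w]| = 6

6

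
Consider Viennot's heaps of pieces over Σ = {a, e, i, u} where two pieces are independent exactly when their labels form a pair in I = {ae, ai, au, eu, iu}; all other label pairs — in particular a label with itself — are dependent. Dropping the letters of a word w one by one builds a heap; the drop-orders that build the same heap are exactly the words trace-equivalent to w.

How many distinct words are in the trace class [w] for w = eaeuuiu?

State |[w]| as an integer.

140

0(e) covers ∅
1(a) covers ∅
2(e) covers 0:e
3(u) covers ∅
4(u) covers 3:u
5(i) covers 2:e
6(u) covers 4:u
floor of heap: 0:e, 1:a, 3:u
completions by unplaced set U, small U first (add the entries for U minus each lowest piece of U):
  |U|=1: {1}:1  {5}:1  {6}:1
  |U|=2: {1,5}:2  {1,6}:2  {2,5}:1  {4,6}:1  {5,6}:2
  |U|=3: {0,2,5}:1  {1,2,5}:3  {1,4,6}:3  {1,5,6}:6  {2,5,6}:3  {3,4,6}:1  {4,5,6}:3
  |U|=4: {0,1,2,5}:4  {0,2,5,6}:4  {1,2,5,6}:12  {1,3,4,6}:4  {1,4,5,6}:12  {2,4,5,6}:6  {3,4,5,6}:4
  |U|=5: {0,1,2,5,6}:20  {0,2,4,5,6}:10  {1,2,4,5,6}:30  {1,3,4,5,6}:20  {2,3,4,5,6}:10
  start at 0(e): 60
  start at 1(a): 20
  start at 3(u): 60
sum over floor = 140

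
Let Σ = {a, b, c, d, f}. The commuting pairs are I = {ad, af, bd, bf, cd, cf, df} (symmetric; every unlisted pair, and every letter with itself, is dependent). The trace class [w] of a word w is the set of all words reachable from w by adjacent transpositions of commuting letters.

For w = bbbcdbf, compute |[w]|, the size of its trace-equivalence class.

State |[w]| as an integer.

42

#0=b has no predecessor
#1=b depends on [0:b]
#2=b depends on [1:b]
#3=c depends on [2:b]
#4=d has no predecessor
#5=b depends on [3:c]
#6=f has no predecessor
sources: [0:b, 4:d, 6:f]
N(rest) = Σ N(rest − s) over sources s of rest; N(one piece) = 1:
  size 1 → [4]=1  [5]=1  [6]=1
  size 2 → [3,5]=1  [4,5]=2  [4,6]=2  [5,6]=2
  size 3 → [2,3,5]=1  [3,4,5]=3  [3,5,6]=3  [4,5,6]=6
  size 4 → [1,2,3,5]=1  [2,3,4,5]=4  [2,3,5,6]=4  [3,4,5,6]=12
  size 5 → [0,1,2,3,5]=1  [1,2,3,4,5]=5  [1,2,3,5,6]=5  [2,3,4,5,6]=20
  first=0(b) contributes 30
  first=4(d) contributes 6
  first=6(f) contributes 6
|[w]| = 42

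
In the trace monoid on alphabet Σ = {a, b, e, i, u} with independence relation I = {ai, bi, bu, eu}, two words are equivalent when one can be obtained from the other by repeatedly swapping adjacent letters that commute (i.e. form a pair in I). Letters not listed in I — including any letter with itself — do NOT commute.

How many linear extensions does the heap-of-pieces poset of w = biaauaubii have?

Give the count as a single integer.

piece 0:b — minimal
piece 1:i — minimal
piece 2:a rests on {0:b}
piece 3:a rests on {2:a}
piece 4:u rests on {1:i, 3:a}
piece 5:a rests on {4:u}
piece 6:u rests on {5:a}
piece 7:b rests on {5:a}
piece 8:i rests on {6:u}
piece 9:i rests on {8:i}
minimal pieces: {0:b, 1:i}
ways to finish when only these pieces remain (= sum over removing one remaining piece with nothing left below it):
  1 left: {7}→1  {9}→1
  2 left: {7,9}→2  {8,9}→1
  3 left: {6,8,9}→1  {7,8,9}→3
  4 left: {6,7,8,9}→4
  5 left: {5,6,7,8,9}→4
  6 left: {4,5,6,7,8,9}→4
  7 left: {1,4,5,6,7,8,9}→4  {3,4,5,6,7,8,9}→4
  8 left: {1,3,4,5,6,7,8,9}→8  {2,3,4,5,6,7,8,9}→4
  placing 0:b first → 12 extensions
  placing 1:i first → 4 extensions
total linear extensions = 16

16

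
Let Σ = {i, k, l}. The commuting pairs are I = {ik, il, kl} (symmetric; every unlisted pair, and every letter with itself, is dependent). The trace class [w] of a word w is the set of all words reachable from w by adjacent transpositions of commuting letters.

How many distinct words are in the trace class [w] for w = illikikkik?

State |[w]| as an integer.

3150

piece 0:i — minimal
piece 1:l — minimal
piece 2:l rests on {1:l}
piece 3:i rests on {0:i}
piece 4:k — minimal
piece 5:i rests on {3:i}
piece 6:k rests on {4:k}
piece 7:k rests on {6:k}
piece 8:i rests on {5:i}
piece 9:k rests on {7:k}
minimal pieces: {0:i, 1:l, 4:k}
ways to finish when only these pieces remain (= sum over removing one remaining piece with nothing left below it):
  1 left: {2}→1  {8}→1  {9}→1
  2 left: {1,2}→1  {2,8}→2  {2,9}→2  {5,8}→1  {7,9}→1  {8,9}→2
  3 left: {1,2,8}→3  {1,2,9}→3  {2,5,8}→3  {2,7,9}→3  {2,8,9}→6  {3,5,8}→1  {5,8,9}→3  {6,7,9}→1  {7,8,9}→3
  4 left: {0,3,5,8}→1  {1,2,5,8}→6  {1,2,7,9}→6  {1,2,8,9}→12  {2,3,5,8}→4  {2,5,8,9}→12  {2,6,7,9}→4  {2,7,8,9}→12  {3,5,8,9}→4  {4,6,7,9}→1  {5,7,8,9}→6  {6,7,8,9}→4
  5 left: {0,2,3,5,8}→5  {0,3,5,8,9}→5  {1,2,3,5,8}→10  {1,2,5,8,9}→30  {1,2,6,7,9}→10  {1,2,7,8,9}→30  {2,3,5,8,9}→20  {2,4,6,7,9}→5  {2,5,7,8,9}→30  {2,6,7,8,9}→20  {3,5,7,8,9}→10  {4,6,7,8,9}→5  {5,6,7,8,9}→10
  6 left: {0,1,2,3,5,8}→15  {0,2,3,5,8,9}→30  {0,3,5,7,8,9}→15  {1,2,3,5,8,9}→60  {1,2,4,6,7,9}→15  {1,2,5,7,8,9}→90  {1,2,6,7,8,9}→60  {2,3,5,7,8,9}→60  {2,4,6,7,8,9}→30  {2,5,6,7,8,9}→60  {3,5,6,7,8,9}→20  {4,5,6,7,8,9}→15
  7 left: {0,1,2,3,5,8,9}→105  {0,2,3,5,7,8,9}→105  {0,3,5,6,7,8,9}→35  {1,2,3,5,7,8,9}→210  {1,2,4,6,7,8,9}→105  {1,2,5,6,7,8,9}→210  {2,3,5,6,7,8,9}→140  {2,4,5,6,7,8,9}→105  {3,4,5,6,7,8,9}→35
  8 left: {0,1,2,3,5,7,8,9}→420  {0,2,3,5,6,7,8,9}→280  {0,3,4,5,6,7,8,9}→70  {1,2,3,5,6,7,8,9}→560  {1,2,4,5,6,7,8,9}→420  {2,3,4,5,6,7,8,9}→280
  placing 0:i first → 1260 extensions
  placing 1:l first → 630 extensions
  placing 4:k first → 1260 extensions
total linear extensions = 3150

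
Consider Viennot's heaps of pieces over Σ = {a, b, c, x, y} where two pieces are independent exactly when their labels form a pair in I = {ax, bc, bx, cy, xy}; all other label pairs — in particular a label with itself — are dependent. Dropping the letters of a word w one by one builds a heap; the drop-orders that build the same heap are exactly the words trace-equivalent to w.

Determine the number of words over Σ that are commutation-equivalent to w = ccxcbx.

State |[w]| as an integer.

0(c) covers ∅
1(c) covers 0:c
2(x) covers 1:c
3(c) covers 2:x
4(b) covers ∅
5(x) covers 3:c
floor of heap: 0:c, 4:b
completions by unplaced set U, small U first (add the entries for U minus each lowest piece of U):
  |U|=1: {4}:1  {5}:1
  |U|=2: {3,5}:1  {4,5}:2
  |U|=3: {2,3,5}:1  {3,4,5}:3
  |U|=4: {1,2,3,5}:1  {2,3,4,5}:4
  start at 0(c): 5
  start at 4(b): 1
sum over floor = 6

6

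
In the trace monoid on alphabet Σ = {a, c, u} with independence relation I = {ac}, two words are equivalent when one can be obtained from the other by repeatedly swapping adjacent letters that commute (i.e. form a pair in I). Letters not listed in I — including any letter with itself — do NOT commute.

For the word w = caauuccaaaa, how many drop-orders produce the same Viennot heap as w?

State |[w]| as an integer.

45

#0=c has no predecessor
#1=a has no predecessor
#2=a depends on [1:a]
#3=u depends on [0:c, 2:a]
#4=u depends on [3:u]
#5=c depends on [4:u]
#6=c depends on [5:c]
#7=a depends on [4:u]
#8=a depends on [7:a]
#9=a depends on [8:a]
#10=a depends on [9:a]
sources: [0:c, 1:a]
N(rest) = Σ N(rest − s) over sources s of rest; N(one piece) = 1:
  size 1 → [6]=1  [10]=1
  size 2 → [5,6]=1  [6,10]=2  [9,10]=1
  size 3 → [5,6,10]=3  [6,9,10]=3  [8,9,10]=1
  size 4 → [5,6,9,10]=6  [6,8,9,10]=4  [7,8,9,10]=1
  size 5 → [5,6,8,9,10]=10  [6,7,8,9,10]=5
  size 6 → [5,6,7,8,9,10]=15
  size 7 → [4,5,6,7,8,9,10]=15
  size 8 → [3,4,5,6,7,8,9,10]=15
  size 9 → [0,3,4,5,6,7,8,9,10]=15  [2,3,4,5,6,7,8,9,10]=15
  first=0(c) contributes 15
  first=1(a) contributes 30
|[w]| = 45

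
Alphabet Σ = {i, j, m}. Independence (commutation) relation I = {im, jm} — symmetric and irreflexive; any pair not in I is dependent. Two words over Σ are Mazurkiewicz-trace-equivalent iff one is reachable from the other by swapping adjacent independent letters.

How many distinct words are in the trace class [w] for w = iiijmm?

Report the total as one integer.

15

#0=i has no predecessor
#1=i depends on [0:i]
#2=i depends on [1:i]
#3=j depends on [2:i]
#4=m has no predecessor
#5=m depends on [4:m]
sources: [0:i, 4:m]
N(rest) = Σ N(rest − s) over sources s of rest; N(one piece) = 1:
  size 1 → [3]=1  [5]=1
  size 2 → [2,3]=1  [3,5]=2  [4,5]=1
  size 3 → [1,2,3]=1  [2,3,5]=3  [3,4,5]=3
  size 4 → [0,1,2,3]=1  [1,2,3,5]=4  [2,3,4,5]=6
  first=0(i) contributes 10
  first=4(m) contributes 5
|[w]| = 15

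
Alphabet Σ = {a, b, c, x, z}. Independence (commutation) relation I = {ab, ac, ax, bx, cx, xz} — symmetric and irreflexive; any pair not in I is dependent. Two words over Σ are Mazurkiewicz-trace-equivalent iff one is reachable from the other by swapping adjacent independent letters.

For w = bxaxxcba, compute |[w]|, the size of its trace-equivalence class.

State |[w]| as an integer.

560

0(b) covers ∅
1(x) covers ∅
2(a) covers ∅
3(x) covers 1:x
4(x) covers 3:x
5(c) covers 0:b
6(b) covers 5:c
7(a) covers 2:a
floor of heap: 0:b, 1:x, 2:a
completions by unplaced set U, small U first (add the entries for U minus each lowest piece of U):
  |U|=1: {4}:1  {6}:1  {7}:1
  |U|=2: {2,7}:1  {3,4}:1  {4,6}:2  {4,7}:2  {5,6}:1  {6,7}:2
  |U|=3: {0,5,6}:1  {1,3,4}:1  {2,4,7}:3  {2,6,7}:3  {3,4,6}:3  {3,4,7}:3  {4,5,6}:3  {4,6,7}:6  {5,6,7}:3
  |U|=4: {0,4,5,6}:4  {0,5,6,7}:4  {1,3,4,6}:4  {1,3,4,7}:4  {2,3,4,7}:6  {2,4,6,7}:12  {2,5,6,7}:6  {3,4,5,6}:6  {3,4,6,7}:12  {4,5,6,7}:12
  |U|=5: {0,2,5,6,7}:10  {0,3,4,5,6}:10  {0,4,5,6,7}:20  {1,2,3,4,7}:10  {1,3,4,5,6}:10  {1,3,4,6,7}:20  {2,3,4,6,7}:30  {2,4,5,6,7}:30  {3,4,5,6,7}:30
  |U|=6: {0,1,3,4,5,6}:20  {0,2,4,5,6,7}:60  {0,3,4,5,6,7}:60  {1,2,3,4,6,7}:60  {1,3,4,5,6,7}:60  {2,3,4,5,6,7}:90
  start at 0(b): 210
  start at 1(x): 210
  start at 2(a): 140
sum over floor = 560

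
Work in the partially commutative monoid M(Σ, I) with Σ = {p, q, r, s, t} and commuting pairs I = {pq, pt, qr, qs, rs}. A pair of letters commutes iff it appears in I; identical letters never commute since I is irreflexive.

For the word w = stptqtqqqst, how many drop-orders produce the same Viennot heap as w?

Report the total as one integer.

26

drop 0:s onto floor
drop 1:t onto {0:s}
drop 2:p onto {0:s}
drop 3:t onto {1:t}
drop 4:q onto {3:t}
drop 5:t onto {4:q}
drop 6:q onto {5:t}
drop 7:q onto {6:q}
drop 8:q onto {7:q}
drop 9:s onto {2:p, 5:t}
drop 10:t onto {8:q, 9:s}
ground layer = {0:s}
drop-orders for the pieces not yet dropped (sum over which currently-grounded one goes next):
  1 to go: {10} 1
  2 to go: {8,10} 1  {9,10} 1
  3 to go: {2,9,10} 1  {7,8,10} 1  {8,9,10} 2
  4 to go: {2,8,9,10} 3  {6,7,8,10} 1  {7,8,9,10} 3
  5 to go: {2,7,8,9,10} 6  {6,7,8,9,10} 4
  6 to go: {2,6,7,8,9,10} 10  {5,6,7,8,9,10} 4
  7 to go: {2,5,6,7,8,9,10} 14  {4,5,6,7,8,9,10} 4
  8 to go: {2,4,5,6,7,8,9,10} 18  {3,4,5,6,7,8,9,10} 4
  9 to go: {1,3,4,5,6,7,8,9,10} 4  {2,3,4,5,6,7,8,9,10} 22
  if 0:s drops first: 26 orders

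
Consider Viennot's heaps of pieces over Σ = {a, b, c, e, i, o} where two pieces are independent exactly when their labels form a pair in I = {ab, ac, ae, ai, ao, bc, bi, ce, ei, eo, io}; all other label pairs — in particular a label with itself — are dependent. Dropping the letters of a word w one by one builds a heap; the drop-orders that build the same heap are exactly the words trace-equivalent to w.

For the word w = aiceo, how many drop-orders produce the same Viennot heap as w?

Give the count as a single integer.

20

drop 0:a onto floor
drop 1:i onto floor
drop 2:c onto {1:i}
drop 3:e onto floor
drop 4:o onto {2:c}
ground layer = {0:a, 1:i, 3:e}
drop-orders for the pieces not yet dropped (sum over which currently-grounded one goes next):
  1 to go: {0} 1  {3} 1  {4} 1
  2 to go: {0,3} 2  {0,4} 2  {2,4} 1  {3,4} 2
  3 to go: {0,2,4} 3  {0,3,4} 6  {1,2,4} 1  {2,3,4} 3
  if 0:a drops first: 4 orders
  if 1:i drops first: 12 orders
  if 3:e drops first: 4 orders
heap linearizations: 20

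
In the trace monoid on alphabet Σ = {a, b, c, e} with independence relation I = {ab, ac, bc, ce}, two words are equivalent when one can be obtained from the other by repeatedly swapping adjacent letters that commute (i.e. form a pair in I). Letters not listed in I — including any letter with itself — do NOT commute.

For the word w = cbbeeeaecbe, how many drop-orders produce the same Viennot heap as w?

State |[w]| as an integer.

55

#0=c has no predecessor
#1=b has no predecessor
#2=b depends on [1:b]
#3=e depends on [2:b]
#4=e depends on [3:e]
#5=e depends on [4:e]
#6=a depends on [5:e]
#7=e depends on [6:a]
#8=c depends on [0:c]
#9=b depends on [7:e]
#10=e depends on [9:b]
sources: [0:c, 1:b]
N(rest) = Σ N(rest − s) over sources s of rest; N(one piece) = 1:
  size 1 → [8]=1  [10]=1
  size 2 → [0,8]=1  [8,10]=2  [9,10]=1
  size 3 → [0,8,10]=3  [7,9,10]=1  [8,9,10]=3
  size 4 → [0,8,9,10]=6  [6,7,9,10]=1  [7,8,9,10]=4
  size 5 → [0,7,8,9,10]=10  [5,6,7,9,10]=1  [6,7,8,9,10]=5
  size 6 → [0,6,7,8,9,10]=15  [4,5,6,7,9,10]=1  [5,6,7,8,9,10]=6
  size 7 → [0,5,6,7,8,9,10]=21  [3,4,5,6,7,9,10]=1  [4,5,6,7,8,9,10]=7
  size 8 → [0,4,5,6,7,8,9,10]=28  [2,3,4,5,6,7,9,10]=1  [3,4,5,6,7,8,9,10]=8
  size 9 → [0,3,4,5,6,7,8,9,10]=36  [1,2,3,4,5,6,7,9,10]=1  [2,3,4,5,6,7,8,9,10]=9
  first=0(c) contributes 10
  first=1(b) contributes 45
|[w]| = 55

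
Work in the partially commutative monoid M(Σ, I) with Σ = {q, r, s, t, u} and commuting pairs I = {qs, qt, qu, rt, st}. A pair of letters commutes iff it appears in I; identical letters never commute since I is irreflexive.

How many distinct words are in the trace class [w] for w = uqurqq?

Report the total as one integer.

#0=u has no predecessor
#1=q has no predecessor
#2=u depends on [0:u]
#3=r depends on [1:q, 2:u]
#4=q depends on [3:r]
#5=q depends on [4:q]
sources: [0:u, 1:q]
N(rest) = Σ N(rest − s) over sources s of rest; N(one piece) = 1:
  size 1 → [5]=1
  size 2 → [4,5]=1
  size 3 → [3,4,5]=1
  size 4 → [1,3,4,5]=1  [2,3,4,5]=1
  first=0(u) contributes 2
  first=1(q) contributes 1
|[w]| = 3

3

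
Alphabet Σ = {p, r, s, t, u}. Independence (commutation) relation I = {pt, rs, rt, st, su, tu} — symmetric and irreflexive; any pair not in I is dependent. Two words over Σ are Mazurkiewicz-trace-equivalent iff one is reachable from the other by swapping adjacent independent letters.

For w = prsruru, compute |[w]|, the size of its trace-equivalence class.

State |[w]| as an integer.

6

piece 0:p — minimal
piece 1:r rests on {0:p}
piece 2:s rests on {0:p}
piece 3:r rests on {1:r}
piece 4:u rests on {3:r}
piece 5:r rests on {4:u}
piece 6:u rests on {5:r}
minimal pieces: {0:p}
ways to finish when only these pieces remain (= sum over removing one remaining piece with nothing left below it):
  1 left: {2}→1  {6}→1
  2 left: {2,6}→2  {5,6}→1
  3 left: {2,5,6}→3  {4,5,6}→1
  4 left: {2,4,5,6}→4  {3,4,5,6}→1
  5 left: {1,3,4,5,6}→1  {2,3,4,5,6}→5
  placing 0:p first → 6 extensions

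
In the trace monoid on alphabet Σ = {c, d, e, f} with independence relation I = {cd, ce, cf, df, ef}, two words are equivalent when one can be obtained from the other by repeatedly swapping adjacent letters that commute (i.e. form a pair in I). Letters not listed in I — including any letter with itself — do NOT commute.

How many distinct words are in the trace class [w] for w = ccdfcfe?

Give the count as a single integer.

#0=c has no predecessor
#1=c depends on [0:c]
#2=d has no predecessor
#3=f has no predecessor
#4=c depends on [1:c]
#5=f depends on [3:f]
#6=e depends on [2:d]
sources: [0:c, 2:d, 3:f]
N(rest) = Σ N(rest − s) over sources s of rest; N(one piece) = 1:
  size 1 → [4]=1  [5]=1  [6]=1
  size 2 → [1,4]=1  [2,6]=1  [3,5]=1  [4,5]=2  [4,6]=2  [5,6]=2
  size 3 → [0,1,4]=1  [1,4,5]=3  [1,4,6]=3  [2,4,6]=3  [2,5,6]=3  [3,4,5]=3  [3,5,6]=3  [4,5,6]=6
  size 4 → [0,1,4,5]=4  [0,1,4,6]=4  [1,2,4,6]=6  [1,3,4,5]=6  [1,4,5,6]=12  [2,3,5,6]=6  [2,4,5,6]=12  [3,4,5,6]=12
  size 5 → [0,1,2,4,6]=10  [0,1,3,4,5]=10  [0,1,4,5,6]=20  [1,2,4,5,6]=30  [1,3,4,5,6]=30  [2,3,4,5,6]=30
  first=0(c) contributes 90
  first=2(d) contributes 60
  first=3(f) contributes 60
|[w]| = 210

210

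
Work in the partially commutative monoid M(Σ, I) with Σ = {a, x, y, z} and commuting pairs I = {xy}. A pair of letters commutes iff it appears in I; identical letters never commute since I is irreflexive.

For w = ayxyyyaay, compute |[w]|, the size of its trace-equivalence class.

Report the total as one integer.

piece 0:a — minimal
piece 1:y rests on {0:a}
piece 2:x rests on {0:a}
piece 3:y rests on {1:y}
piece 4:y rests on {3:y}
piece 5:y rests on {4:y}
piece 6:a rests on {2:x, 5:y}
piece 7:a rests on {6:a}
piece 8:y rests on {7:a}
minimal pieces: {0:a}
ways to finish when only these pieces remain (= sum over removing one remaining piece with nothing left below it):
  1 left: {8}→1
  2 left: {7,8}→1
  3 left: {6,7,8}→1
  4 left: {2,6,7,8}→1  {5,6,7,8}→1
  5 left: {2,5,6,7,8}→2  {4,5,6,7,8}→1
  6 left: {2,4,5,6,7,8}→3  {3,4,5,6,7,8}→1
  7 left: {1,3,4,5,6,7,8}→1  {2,3,4,5,6,7,8}→4
  placing 0:a first → 5 extensions

5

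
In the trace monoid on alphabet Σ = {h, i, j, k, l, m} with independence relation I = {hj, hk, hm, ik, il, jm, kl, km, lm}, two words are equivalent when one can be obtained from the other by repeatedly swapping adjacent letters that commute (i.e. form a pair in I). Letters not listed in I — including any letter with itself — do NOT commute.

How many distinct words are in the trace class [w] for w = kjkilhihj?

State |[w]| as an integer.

22

0(k) covers ∅
1(j) covers 0:k
2(k) covers 1:j
3(i) covers 1:j
4(l) covers 1:j
5(h) covers 3:i, 4:l
6(i) covers 5:h
7(h) covers 6:i
8(j) covers 2:k, 6:i
floor of heap: 0:k
completions by unplaced set U, small U first (add the entries for U minus each lowest piece of U):
  |U|=1: {7}:1  {8}:1
  |U|=2: {2,8}:1  {7,8}:2
  |U|=3: {2,7,8}:3  {6,7,8}:2
  |U|=4: {2,6,7,8}:5  {5,6,7,8}:2
  |U|=5: {2,5,6,7,8}:7  {3,5,6,7,8}:2  {4,5,6,7,8}:2
  |U|=6: {2,3,5,6,7,8}:9  {2,4,5,6,7,8}:9  {3,4,5,6,7,8}:4
  |U|=7: {2,3,4,5,6,7,8}:22
  start at 0(k): 22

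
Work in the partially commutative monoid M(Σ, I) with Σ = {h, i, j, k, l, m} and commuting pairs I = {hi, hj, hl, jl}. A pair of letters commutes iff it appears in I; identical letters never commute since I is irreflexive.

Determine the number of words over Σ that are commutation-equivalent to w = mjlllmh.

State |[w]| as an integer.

0(m) covers ∅
1(j) covers 0:m
2(l) covers 0:m
3(l) covers 2:l
4(l) covers 3:l
5(m) covers 1:j, 4:l
6(h) covers 5:m
floor of heap: 0:m
completions by unplaced set U, small U first (add the entries for U minus each lowest piece of U):
  |U|=1: {6}:1
  |U|=2: {5,6}:1
  |U|=3: {1,5,6}:1  {4,5,6}:1
  |U|=4: {1,4,5,6}:2  {3,4,5,6}:1
  |U|=5: {1,3,4,5,6}:3  {2,3,4,5,6}:1
  start at 0(m): 4

4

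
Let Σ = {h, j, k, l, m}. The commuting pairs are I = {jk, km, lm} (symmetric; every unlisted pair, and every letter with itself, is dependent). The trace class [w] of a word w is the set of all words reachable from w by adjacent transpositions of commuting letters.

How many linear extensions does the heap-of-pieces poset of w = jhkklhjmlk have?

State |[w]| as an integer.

piece 0:j — minimal
piece 1:h rests on {0:j}
piece 2:k rests on {1:h}
piece 3:k rests on {2:k}
piece 4:l rests on {3:k}
piece 5:h rests on {4:l}
piece 6:j rests on {5:h}
piece 7:m rests on {6:j}
piece 8:l rests on {6:j}
piece 9:k rests on {8:l}
minimal pieces: {0:j}
ways to finish when only these pieces remain (= sum over removing one remaining piece with nothing left below it):
  1 left: {7}→1  {9}→1
  2 left: {7,9}→2  {8,9}→1
  3 left: {7,8,9}→3
  4 left: {6,7,8,9}→3
  5 left: {5,6,7,8,9}→3
  6 left: {4,5,6,7,8,9}→3
  7 left: {3,4,5,6,7,8,9}→3
  8 left: {2,3,4,5,6,7,8,9}→3
  placing 0:j first → 3 extensions

3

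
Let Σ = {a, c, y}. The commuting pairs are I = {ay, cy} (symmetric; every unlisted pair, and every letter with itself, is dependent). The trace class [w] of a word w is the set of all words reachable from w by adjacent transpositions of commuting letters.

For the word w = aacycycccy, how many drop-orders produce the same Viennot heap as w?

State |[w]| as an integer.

120

piece 0:a — minimal
piece 1:a rests on {0:a}
piece 2:c rests on {1:a}
piece 3:y — minimal
piece 4:c rests on {2:c}
piece 5:y rests on {3:y}
piece 6:c rests on {4:c}
piece 7:c rests on {6:c}
piece 8:c rests on {7:c}
piece 9:y rests on {5:y}
minimal pieces: {0:a, 3:y}
ways to finish when only these pieces remain (= sum over removing one remaining piece with nothing left below it):
  1 left: {8}→1  {9}→1
  2 left: {5,9}→1  {7,8}→1  {8,9}→2
  3 left: {3,5,9}→1  {5,8,9}→3  {6,7,8}→1  {7,8,9}→3
  4 left: {3,5,8,9}→4  {4,6,7,8}→1  {5,7,8,9}→6  {6,7,8,9}→4
  5 left: {2,4,6,7,8}→1  {3,5,7,8,9}→10  {4,6,7,8,9}→5  {5,6,7,8,9}→10
  6 left: {1,2,4,6,7,8}→1  {2,4,6,7,8,9}→6  {3,5,6,7,8,9}→20  {4,5,6,7,8,9}→15
  7 left: {0,1,2,4,6,7,8}→1  {1,2,4,6,7,8,9}→7  {2,4,5,6,7,8,9}→21  {3,4,5,6,7,8,9}→35
  8 left: {0,1,2,4,6,7,8,9}→8  {1,2,4,5,6,7,8,9}→28  {2,3,4,5,6,7,8,9}→56
  placing 0:a first → 84 extensions
  placing 3:y first → 36 extensions
total linear extensions = 120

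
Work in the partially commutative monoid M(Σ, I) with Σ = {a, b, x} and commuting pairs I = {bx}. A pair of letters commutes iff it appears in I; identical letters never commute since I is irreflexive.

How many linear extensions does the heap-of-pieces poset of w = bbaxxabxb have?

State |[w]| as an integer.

piece 0:b — minimal
piece 1:b rests on {0:b}
piece 2:a rests on {1:b}
piece 3:x rests on {2:a}
piece 4:x rests on {3:x}
piece 5:a rests on {4:x}
piece 6:b rests on {5:a}
piece 7:x rests on {5:a}
piece 8:b rests on {6:b}
minimal pieces: {0:b}
ways to finish when only these pieces remain (= sum over removing one remaining piece with nothing left below it):
  1 left: {7}→1  {8}→1
  2 left: {6,8}→1  {7,8}→2
  3 left: {6,7,8}→3
  4 left: {5,6,7,8}→3
  5 left: {4,5,6,7,8}→3
  6 left: {3,4,5,6,7,8}→3
  7 left: {2,3,4,5,6,7,8}→3
  placing 0:b first → 3 extensions

3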